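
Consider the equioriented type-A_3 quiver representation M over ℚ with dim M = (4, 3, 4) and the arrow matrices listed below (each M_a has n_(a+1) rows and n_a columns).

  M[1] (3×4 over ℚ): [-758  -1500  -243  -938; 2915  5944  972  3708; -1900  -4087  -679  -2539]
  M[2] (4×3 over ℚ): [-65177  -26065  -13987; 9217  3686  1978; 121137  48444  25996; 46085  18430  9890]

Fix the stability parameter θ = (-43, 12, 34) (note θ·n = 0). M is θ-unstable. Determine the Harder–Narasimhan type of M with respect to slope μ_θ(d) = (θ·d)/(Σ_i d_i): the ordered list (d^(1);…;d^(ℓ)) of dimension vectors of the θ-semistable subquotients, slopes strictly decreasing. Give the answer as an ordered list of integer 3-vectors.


Via rank(M_{q-1}∘⋯∘M_p): M ≅ I[1,1], I[1,2], I[1,3]^2, I[3,3]^2.
μ_θ-semistable layers: μ^(1)=34; μ^(2)=12; μ^(3)=-43

((0, 0, 4); (0, 3, 0); (4, 0, 0))


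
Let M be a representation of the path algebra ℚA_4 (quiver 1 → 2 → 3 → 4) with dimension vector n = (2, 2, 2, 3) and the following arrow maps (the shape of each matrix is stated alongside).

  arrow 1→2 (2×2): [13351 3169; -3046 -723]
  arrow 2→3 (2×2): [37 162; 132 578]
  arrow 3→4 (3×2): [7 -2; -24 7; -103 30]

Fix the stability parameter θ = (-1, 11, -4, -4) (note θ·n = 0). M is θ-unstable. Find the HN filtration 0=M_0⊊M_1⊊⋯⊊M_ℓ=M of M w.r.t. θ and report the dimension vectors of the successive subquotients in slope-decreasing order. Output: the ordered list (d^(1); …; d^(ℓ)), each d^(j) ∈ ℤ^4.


Barcode: M ≅ I[1,4]^2, I[4,4]. HN layers by μ_θ (3 steps, strictly decreasing):
  μ^(1)=1; μ^(2)=-1; μ^(3)=-4

((0, 2, 2, 2); (2, 0, 0, 0); (0, 0, 0, 1))


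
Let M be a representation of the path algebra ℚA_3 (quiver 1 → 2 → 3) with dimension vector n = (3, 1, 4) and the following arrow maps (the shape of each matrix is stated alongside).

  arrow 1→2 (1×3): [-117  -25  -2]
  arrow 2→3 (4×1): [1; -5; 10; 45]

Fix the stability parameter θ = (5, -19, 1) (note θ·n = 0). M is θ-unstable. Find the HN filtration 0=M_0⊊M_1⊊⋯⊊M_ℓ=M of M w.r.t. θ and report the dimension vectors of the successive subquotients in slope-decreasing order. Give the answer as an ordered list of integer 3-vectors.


Via rank(M_{q-1}∘⋯∘M_p): M ≅ I[1,1]^2, I[1,3], I[3,3]^3.
μ_θ-semistable layers: μ^(1)=5; μ^(2)=1; μ^(3)=-7

((2, 0, 0); (0, 0, 4); (1, 1, 0))


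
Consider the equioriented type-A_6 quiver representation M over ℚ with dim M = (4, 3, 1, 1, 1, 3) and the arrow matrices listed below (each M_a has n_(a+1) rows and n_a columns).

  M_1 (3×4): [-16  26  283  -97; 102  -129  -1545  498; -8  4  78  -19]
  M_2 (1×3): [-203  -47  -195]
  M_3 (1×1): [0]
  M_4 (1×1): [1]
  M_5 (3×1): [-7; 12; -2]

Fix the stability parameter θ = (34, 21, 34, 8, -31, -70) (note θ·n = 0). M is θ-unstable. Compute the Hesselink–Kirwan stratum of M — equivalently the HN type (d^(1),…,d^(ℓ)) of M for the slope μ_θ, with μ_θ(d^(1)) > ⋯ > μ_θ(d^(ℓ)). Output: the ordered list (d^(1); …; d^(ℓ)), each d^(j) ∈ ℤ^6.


Interval decomposition of M: I[1,1], I[1,2]^2, I[1,3], I[4,6], I[6,6]^2.
HN type (ℓ=4): μ^(1)=34; μ^(2)=55/2; μ^(3)=-31; μ^(4)=-70

((1, 0, 1, 0, 0, 0); (3, 3, 0, 0, 0, 0); (0, 0, 0, 1, 1, 1); (0, 0, 0, 0, 0, 2))


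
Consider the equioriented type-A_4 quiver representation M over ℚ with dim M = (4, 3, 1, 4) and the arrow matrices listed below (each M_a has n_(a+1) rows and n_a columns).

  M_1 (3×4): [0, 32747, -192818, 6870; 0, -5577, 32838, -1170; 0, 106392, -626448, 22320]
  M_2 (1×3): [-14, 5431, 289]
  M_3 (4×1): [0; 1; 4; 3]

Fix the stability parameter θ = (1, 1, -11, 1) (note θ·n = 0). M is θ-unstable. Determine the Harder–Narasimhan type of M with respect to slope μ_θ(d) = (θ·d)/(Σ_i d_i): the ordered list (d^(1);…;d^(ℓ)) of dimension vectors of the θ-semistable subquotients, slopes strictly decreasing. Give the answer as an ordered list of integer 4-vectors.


Barcode: M ≅ I[1,1]^3, I[1,4], I[2,2]^2, I[4,4]^3. HN layers by μ_θ (2 steps, strictly decreasing):
  μ^(1)=1; μ^(2)=-3

((3, 2, 0, 4); (1, 1, 1, 0))


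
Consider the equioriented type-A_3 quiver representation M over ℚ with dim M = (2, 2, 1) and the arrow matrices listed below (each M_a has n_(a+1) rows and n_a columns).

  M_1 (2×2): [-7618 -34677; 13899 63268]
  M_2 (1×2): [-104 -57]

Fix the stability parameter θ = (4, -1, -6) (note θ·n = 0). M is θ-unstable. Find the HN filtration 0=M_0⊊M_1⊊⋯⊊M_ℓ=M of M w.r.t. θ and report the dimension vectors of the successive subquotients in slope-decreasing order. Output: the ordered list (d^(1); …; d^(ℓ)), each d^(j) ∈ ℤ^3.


Barcode: M ≅ I[1,2], I[1,3]. HN layers by μ_θ (2 steps, strictly decreasing):
  μ^(1)=3/2; μ^(2)=-1

((1, 1, 0); (1, 1, 1))


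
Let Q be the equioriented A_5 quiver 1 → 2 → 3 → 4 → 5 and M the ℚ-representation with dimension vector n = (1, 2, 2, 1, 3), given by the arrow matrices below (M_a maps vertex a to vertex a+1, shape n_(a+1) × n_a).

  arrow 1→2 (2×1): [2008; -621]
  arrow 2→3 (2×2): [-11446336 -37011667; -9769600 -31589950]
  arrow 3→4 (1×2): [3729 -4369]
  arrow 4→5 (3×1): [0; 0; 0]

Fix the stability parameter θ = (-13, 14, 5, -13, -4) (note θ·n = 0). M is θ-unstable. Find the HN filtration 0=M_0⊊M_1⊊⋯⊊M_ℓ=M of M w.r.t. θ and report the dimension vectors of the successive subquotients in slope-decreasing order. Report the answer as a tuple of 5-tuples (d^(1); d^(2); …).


Interval decomposition of M: I[1,4], I[2,2], I[3,3], I[5,5]^3.
HN type (ℓ=5): μ^(1)=14; μ^(2)=5; μ^(3)=2; μ^(4)=-4; μ^(5)=-13

((0, 1, 0, 0, 0); (0, 0, 1, 0, 0); (0, 1, 1, 1, 0); (0, 0, 0, 0, 3); (1, 0, 0, 0, 0))


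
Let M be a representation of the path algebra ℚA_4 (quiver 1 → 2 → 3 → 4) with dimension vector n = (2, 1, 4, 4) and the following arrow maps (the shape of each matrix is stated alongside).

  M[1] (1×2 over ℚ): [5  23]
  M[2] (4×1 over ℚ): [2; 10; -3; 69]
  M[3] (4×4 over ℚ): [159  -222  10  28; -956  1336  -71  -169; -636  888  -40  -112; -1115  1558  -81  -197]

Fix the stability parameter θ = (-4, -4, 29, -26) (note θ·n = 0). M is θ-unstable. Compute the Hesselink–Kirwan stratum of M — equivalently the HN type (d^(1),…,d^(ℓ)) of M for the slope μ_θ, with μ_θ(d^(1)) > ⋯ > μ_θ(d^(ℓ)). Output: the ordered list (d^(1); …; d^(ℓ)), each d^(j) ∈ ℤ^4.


Via rank(M_{q-1}∘⋯∘M_p): M ≅ I[1,1], I[1,3], I[3,3], I[3,4]^2, I[4,4]^2.
μ_θ-semistable layers: μ^(1)=29; μ^(2)=3/2; μ^(3)=-4; μ^(4)=-26

((0, 0, 2, 0); (0, 0, 2, 2); (2, 1, 0, 0); (0, 0, 0, 2))


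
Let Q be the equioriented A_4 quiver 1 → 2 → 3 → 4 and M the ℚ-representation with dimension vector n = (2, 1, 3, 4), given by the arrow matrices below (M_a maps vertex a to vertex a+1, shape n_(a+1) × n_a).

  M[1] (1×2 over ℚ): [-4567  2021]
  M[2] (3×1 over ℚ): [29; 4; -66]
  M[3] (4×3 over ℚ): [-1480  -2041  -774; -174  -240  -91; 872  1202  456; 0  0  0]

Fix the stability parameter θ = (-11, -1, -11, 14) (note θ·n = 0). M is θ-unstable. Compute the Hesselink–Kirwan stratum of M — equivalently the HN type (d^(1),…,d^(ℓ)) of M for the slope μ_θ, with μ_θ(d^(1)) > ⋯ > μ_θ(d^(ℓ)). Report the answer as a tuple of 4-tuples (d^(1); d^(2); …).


Via rank(M_{q-1}∘⋯∘M_p): M ≅ I[1,1], I[1,3], I[3,4]^2, I[4,4]^2.
μ_θ-semistable layers: μ^(1)=14; μ^(2)=-6; μ^(3)=-11

((0, 0, 0, 4); (0, 1, 1, 0); (2, 0, 2, 0))


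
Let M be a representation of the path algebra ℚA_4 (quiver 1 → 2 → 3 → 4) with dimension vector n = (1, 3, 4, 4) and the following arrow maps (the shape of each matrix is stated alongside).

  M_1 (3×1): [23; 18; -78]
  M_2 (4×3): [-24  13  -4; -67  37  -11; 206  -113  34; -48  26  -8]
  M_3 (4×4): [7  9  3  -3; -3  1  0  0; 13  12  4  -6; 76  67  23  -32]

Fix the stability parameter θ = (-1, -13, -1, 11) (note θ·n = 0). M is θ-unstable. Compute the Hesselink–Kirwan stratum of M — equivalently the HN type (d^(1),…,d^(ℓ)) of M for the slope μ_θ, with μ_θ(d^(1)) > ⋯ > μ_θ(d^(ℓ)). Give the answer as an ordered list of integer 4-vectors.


Via rank(M_{q-1}∘⋯∘M_p): M ≅ I[1,4], I[2,2], I[2,4], I[3,4]^2.
μ_θ-semistable layers: μ^(1)=11; μ^(2)=-1; μ^(3)=-7; μ^(4)=-13

((0, 0, 0, 4); (0, 0, 4, 0); (1, 1, 0, 0); (0, 2, 0, 0))


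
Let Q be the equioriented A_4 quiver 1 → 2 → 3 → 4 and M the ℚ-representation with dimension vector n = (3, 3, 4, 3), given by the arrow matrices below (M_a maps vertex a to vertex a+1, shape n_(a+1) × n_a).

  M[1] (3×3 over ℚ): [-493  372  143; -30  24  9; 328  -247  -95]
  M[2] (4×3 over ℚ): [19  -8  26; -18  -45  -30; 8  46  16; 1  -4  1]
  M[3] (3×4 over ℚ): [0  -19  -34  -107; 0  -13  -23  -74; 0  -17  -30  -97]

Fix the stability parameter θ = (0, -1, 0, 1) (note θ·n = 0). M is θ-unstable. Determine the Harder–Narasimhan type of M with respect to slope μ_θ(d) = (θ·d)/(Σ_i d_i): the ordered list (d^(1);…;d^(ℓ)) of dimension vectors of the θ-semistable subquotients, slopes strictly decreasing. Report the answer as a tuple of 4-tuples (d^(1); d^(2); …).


Via rank(M_{q-1}∘⋯∘M_p): M ≅ I[1,3], I[1,4]^2, I[3,3], I[4,4].
μ_θ-semistable layers: μ^(1)=1; μ^(2)=0; μ^(3)=-1/2

((0, 0, 0, 3); (0, 0, 4, 0); (3, 3, 0, 0))


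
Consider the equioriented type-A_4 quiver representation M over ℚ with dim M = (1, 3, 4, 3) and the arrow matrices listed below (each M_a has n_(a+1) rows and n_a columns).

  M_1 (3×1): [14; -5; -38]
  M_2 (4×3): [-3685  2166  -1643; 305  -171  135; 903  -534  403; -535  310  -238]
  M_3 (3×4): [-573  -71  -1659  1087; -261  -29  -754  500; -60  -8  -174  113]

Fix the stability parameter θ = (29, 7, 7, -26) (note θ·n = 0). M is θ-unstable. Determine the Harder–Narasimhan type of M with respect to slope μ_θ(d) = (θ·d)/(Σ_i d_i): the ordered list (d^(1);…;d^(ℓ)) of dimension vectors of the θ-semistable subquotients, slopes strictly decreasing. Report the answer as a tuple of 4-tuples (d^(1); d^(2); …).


Via rank(M_{q-1}∘⋯∘M_p): M ≅ I[1,4], I[2,4]^2, I[3,3].
μ_θ-semistable layers: μ^(1)=7; μ^(2)=17/4; μ^(3)=-4

((0, 0, 1, 0); (1, 1, 1, 1); (0, 2, 2, 2))


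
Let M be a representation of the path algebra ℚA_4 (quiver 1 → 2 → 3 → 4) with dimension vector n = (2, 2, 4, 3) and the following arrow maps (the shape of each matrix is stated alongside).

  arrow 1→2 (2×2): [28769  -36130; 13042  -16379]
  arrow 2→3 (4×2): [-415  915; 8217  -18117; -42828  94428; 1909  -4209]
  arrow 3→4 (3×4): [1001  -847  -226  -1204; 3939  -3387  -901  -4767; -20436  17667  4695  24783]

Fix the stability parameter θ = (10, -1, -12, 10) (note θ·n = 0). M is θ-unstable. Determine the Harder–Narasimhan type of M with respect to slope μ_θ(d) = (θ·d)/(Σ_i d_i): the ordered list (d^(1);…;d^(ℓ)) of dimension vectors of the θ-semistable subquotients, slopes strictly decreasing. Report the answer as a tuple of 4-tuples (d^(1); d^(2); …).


Barcode: M ≅ I[1,2], I[1,4], I[3,3], I[3,4]^2. HN layers by μ_θ (4 steps, strictly decreasing):
  μ^(1)=10; μ^(2)=9/2; μ^(3)=-1; μ^(4)=-12

((0, 0, 0, 3); (1, 1, 0, 0); (1, 1, 1, 0); (0, 0, 3, 0))


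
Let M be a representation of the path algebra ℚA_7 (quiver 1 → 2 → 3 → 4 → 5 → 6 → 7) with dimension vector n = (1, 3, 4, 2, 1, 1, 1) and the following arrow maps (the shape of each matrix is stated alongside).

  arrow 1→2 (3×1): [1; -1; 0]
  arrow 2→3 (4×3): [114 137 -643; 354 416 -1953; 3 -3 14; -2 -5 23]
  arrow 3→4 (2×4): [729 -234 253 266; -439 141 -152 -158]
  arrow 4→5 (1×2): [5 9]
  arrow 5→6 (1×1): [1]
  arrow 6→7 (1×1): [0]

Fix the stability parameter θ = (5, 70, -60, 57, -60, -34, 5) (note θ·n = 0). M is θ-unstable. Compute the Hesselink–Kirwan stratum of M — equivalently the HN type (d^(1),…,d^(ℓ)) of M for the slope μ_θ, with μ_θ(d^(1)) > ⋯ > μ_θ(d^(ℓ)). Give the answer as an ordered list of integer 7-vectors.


Via rank(M_{q-1}∘⋯∘M_p): M ≅ I[1,6], I[2,3], I[2,4], I[3,3], I[7,7].
μ_θ-semistable layers: μ^(1)=57; μ^(2)=5; μ^(3)=-11/3; μ^(4)=-60

((0, 0, 0, 1, 0, 0, 0); (0, 2, 2, 0, 0, 0, 1); (1, 1, 1, 1, 1, 1, 0); (0, 0, 1, 0, 0, 0, 0))


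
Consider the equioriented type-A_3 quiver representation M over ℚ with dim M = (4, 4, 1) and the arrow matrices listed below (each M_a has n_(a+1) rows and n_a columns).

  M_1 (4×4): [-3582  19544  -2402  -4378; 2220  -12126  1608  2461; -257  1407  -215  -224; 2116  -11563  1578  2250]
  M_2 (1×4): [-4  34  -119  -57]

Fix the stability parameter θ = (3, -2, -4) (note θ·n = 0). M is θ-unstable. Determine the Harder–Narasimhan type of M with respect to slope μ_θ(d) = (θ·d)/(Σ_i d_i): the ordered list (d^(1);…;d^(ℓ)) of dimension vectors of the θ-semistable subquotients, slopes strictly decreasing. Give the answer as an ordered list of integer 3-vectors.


Via rank(M_{q-1}∘⋯∘M_p): M ≅ I[1,2]^3, I[1,3].
μ_θ-semistable layers: μ^(1)=1/2; μ^(2)=-1

((3, 3, 0); (1, 1, 1))


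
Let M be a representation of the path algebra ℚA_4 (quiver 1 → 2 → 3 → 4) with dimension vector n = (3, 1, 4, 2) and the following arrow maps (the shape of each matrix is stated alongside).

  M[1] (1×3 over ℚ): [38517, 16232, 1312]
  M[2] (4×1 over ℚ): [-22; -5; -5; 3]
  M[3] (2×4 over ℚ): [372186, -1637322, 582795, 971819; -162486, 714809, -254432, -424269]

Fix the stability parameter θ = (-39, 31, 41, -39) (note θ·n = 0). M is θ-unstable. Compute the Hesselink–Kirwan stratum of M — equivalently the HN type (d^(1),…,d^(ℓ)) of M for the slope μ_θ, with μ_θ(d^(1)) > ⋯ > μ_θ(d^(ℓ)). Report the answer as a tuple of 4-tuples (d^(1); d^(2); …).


Barcode: M ≅ I[1,1]^2, I[1,3], I[3,3], I[3,4]^2. HN layers by μ_θ (4 steps, strictly decreasing):
  μ^(1)=41; μ^(2)=31; μ^(3)=1; μ^(4)=-39

((0, 0, 2, 0); (0, 1, 0, 0); (0, 0, 2, 2); (3, 0, 0, 0))


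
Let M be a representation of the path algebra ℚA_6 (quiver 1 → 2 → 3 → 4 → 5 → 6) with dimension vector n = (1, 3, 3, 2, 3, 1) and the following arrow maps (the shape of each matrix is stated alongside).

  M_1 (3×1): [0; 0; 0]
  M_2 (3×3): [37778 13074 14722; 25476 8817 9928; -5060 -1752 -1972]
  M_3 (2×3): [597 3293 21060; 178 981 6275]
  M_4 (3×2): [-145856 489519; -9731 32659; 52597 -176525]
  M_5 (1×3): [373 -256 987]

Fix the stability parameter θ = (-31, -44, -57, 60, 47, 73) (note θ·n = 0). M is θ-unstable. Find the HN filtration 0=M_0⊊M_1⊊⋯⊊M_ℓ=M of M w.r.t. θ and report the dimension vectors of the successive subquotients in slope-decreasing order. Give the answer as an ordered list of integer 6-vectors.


Barcode: M ≅ I[1,1], I[2,2], I[2,5], I[2,6], I[3,3], I[5,5]. HN layers by μ_θ (7 steps, strictly decreasing):
  μ^(1)=73; μ^(2)=107/2; μ^(3)=47; μ^(4)=-31; μ^(5)=-44; μ^(6)=-101/2; μ^(7)=-57

((0, 0, 0, 0, 0, 1); (0, 0, 0, 2, 2, 0); (0, 0, 0, 0, 1, 0); (1, 0, 0, 0, 0, 0); (0, 1, 0, 0, 0, 0); (0, 2, 2, 0, 0, 0); (0, 0, 1, 0, 0, 0))


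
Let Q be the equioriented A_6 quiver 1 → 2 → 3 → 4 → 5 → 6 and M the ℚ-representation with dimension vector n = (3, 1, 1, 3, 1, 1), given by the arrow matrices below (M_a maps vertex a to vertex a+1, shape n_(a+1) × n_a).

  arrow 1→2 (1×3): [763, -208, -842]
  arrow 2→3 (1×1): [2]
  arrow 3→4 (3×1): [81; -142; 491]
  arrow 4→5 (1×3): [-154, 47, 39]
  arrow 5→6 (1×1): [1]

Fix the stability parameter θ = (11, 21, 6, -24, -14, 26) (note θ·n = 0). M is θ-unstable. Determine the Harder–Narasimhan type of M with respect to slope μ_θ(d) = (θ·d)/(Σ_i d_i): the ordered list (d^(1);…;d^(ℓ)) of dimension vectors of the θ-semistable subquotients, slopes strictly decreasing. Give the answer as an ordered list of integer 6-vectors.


Barcode: M ≅ I[1,1]^2, I[1,6], I[4,4]^2. HN layers by μ_θ (4 steps, strictly decreasing):
  μ^(1)=26; μ^(2)=11; μ^(3)=0; μ^(4)=-24

((0, 0, 0, 0, 0, 1); (2, 0, 0, 0, 0, 0); (1, 1, 1, 1, 1, 0); (0, 0, 0, 2, 0, 0))


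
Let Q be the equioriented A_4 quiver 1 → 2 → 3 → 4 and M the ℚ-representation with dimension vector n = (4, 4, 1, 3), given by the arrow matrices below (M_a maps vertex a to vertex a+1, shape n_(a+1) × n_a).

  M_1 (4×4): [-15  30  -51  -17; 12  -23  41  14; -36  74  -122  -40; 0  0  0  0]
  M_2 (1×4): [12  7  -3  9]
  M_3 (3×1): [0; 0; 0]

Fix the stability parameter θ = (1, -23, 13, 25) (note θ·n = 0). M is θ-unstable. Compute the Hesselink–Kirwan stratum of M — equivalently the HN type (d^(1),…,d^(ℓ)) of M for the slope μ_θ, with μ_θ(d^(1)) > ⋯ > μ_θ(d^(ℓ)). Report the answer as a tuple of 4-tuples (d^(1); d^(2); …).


Via rank(M_{q-1}∘⋯∘M_p): M ≅ I[1,1]^2, I[1,2], I[1,3], I[2,2]^2, I[4,4]^3.
μ_θ-semistable layers: μ^(1)=25; μ^(2)=13; μ^(3)=1; μ^(4)=-11; μ^(5)=-23

((0, 0, 0, 3); (0, 0, 1, 0); (2, 0, 0, 0); (2, 2, 0, 0); (0, 2, 0, 0))


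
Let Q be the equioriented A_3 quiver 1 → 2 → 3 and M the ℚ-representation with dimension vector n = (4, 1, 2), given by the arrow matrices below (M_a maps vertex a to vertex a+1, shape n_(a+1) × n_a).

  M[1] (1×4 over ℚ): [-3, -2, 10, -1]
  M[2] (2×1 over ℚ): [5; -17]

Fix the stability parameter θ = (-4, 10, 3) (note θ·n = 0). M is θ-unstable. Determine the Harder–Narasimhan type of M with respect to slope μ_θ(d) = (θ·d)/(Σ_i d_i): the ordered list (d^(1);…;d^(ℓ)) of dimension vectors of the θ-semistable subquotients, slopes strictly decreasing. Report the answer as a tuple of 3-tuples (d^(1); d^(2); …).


Interval decomposition of M: I[1,1]^3, I[1,3], I[3,3].
HN type (ℓ=3): μ^(1)=13/2; μ^(2)=3; μ^(3)=-4

((0, 1, 1); (0, 0, 1); (4, 0, 0))


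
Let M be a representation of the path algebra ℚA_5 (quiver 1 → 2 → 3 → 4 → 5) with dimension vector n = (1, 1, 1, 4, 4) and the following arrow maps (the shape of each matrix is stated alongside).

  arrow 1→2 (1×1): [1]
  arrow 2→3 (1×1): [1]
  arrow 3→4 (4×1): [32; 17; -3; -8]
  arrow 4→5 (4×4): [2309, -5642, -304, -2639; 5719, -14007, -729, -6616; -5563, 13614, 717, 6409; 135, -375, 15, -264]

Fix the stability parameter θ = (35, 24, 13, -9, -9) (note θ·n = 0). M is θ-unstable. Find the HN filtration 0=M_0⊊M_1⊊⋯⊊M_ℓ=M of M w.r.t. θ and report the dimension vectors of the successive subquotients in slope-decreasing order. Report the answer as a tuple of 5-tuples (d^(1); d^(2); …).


Barcode: M ≅ I[1,5], I[4,4], I[4,5]^2, I[5,5]. HN layers by μ_θ (2 steps, strictly decreasing):
  μ^(1)=54/5; μ^(2)=-9

((1, 1, 1, 1, 1); (0, 0, 0, 3, 3))


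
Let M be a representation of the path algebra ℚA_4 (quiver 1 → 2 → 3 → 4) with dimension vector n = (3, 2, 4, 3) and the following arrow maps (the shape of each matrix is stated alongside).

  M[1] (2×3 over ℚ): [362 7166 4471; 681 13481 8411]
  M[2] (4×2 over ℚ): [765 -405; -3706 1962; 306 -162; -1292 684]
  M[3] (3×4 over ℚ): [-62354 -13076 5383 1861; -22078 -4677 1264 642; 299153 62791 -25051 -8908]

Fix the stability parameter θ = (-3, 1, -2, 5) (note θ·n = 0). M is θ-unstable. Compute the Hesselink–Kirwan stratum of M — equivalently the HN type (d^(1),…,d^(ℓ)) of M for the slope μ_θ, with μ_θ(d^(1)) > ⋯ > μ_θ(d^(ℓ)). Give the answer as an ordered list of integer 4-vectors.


Interval decomposition of M: I[1,1], I[1,2], I[1,4], I[3,3], I[3,4]^2.
HN type (ℓ=5): μ^(1)=5; μ^(2)=1; μ^(3)=-1/2; μ^(4)=-2; μ^(5)=-3

((0, 0, 0, 3); (0, 1, 0, 0); (0, 1, 1, 0); (0, 0, 3, 0); (3, 0, 0, 0))


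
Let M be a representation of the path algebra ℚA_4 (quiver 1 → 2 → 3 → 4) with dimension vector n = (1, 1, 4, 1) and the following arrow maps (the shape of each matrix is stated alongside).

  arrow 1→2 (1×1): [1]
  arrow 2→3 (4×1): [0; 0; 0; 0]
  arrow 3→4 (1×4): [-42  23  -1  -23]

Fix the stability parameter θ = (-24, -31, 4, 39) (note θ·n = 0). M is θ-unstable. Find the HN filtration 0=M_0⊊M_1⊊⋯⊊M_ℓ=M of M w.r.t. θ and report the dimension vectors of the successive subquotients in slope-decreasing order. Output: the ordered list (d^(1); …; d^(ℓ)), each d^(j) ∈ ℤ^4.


Interval decomposition of M: I[1,2], I[3,3]^3, I[3,4].
HN type (ℓ=3): μ^(1)=39; μ^(2)=4; μ^(3)=-55/2

((0, 0, 0, 1); (0, 0, 4, 0); (1, 1, 0, 0))


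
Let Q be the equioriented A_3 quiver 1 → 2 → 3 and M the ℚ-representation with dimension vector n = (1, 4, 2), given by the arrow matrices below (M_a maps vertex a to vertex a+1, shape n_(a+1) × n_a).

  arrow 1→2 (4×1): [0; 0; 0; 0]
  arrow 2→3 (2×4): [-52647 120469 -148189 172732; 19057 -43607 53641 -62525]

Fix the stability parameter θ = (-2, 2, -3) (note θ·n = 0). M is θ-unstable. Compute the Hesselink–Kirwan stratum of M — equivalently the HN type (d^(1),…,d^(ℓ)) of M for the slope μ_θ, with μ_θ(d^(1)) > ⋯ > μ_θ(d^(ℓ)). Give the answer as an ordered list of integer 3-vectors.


Interval decomposition of M: I[1,1], I[2,2]^2, I[2,3]^2.
HN type (ℓ=3): μ^(1)=2; μ^(2)=-1/2; μ^(3)=-2

((0, 2, 0); (0, 2, 2); (1, 0, 0))


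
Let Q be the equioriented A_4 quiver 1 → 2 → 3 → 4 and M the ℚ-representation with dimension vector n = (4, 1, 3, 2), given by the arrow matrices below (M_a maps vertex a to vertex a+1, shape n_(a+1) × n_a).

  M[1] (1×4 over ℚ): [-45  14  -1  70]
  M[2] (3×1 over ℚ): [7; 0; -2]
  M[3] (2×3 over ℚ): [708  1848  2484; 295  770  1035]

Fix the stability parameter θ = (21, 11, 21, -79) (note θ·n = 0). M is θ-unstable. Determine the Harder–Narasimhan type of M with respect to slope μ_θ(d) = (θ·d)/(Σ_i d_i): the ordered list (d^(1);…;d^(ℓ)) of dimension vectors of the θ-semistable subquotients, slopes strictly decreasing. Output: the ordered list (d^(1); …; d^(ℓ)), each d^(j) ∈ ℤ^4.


Barcode: M ≅ I[1,1]^3, I[1,4], I[3,3]^2, I[4,4]. HN layers by μ_θ (3 steps, strictly decreasing):
  μ^(1)=21; μ^(2)=-13/2; μ^(3)=-79

((3, 0, 2, 0); (1, 1, 1, 1); (0, 0, 0, 1))


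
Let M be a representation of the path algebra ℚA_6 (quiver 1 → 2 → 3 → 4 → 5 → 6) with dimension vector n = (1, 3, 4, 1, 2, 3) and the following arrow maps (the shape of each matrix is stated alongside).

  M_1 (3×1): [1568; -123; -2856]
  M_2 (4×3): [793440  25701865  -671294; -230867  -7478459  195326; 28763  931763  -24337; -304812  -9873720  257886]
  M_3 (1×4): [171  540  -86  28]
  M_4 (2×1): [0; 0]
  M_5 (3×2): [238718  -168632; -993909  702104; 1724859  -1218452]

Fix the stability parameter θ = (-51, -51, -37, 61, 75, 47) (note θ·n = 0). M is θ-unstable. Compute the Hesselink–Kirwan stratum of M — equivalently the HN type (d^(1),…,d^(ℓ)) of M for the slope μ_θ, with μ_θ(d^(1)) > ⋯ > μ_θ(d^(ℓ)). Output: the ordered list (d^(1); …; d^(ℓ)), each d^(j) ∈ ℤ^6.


Via rank(M_{q-1}∘⋯∘M_p): M ≅ I[1,4], I[2,3]^2, I[3,3], I[5,6]^2, I[6,6].
μ_θ-semistable layers: μ^(1)=61; μ^(2)=47; μ^(3)=-37; μ^(4)=-51

((0, 0, 0, 1, 2, 2); (0, 0, 0, 0, 0, 1); (0, 0, 4, 0, 0, 0); (1, 3, 0, 0, 0, 0))


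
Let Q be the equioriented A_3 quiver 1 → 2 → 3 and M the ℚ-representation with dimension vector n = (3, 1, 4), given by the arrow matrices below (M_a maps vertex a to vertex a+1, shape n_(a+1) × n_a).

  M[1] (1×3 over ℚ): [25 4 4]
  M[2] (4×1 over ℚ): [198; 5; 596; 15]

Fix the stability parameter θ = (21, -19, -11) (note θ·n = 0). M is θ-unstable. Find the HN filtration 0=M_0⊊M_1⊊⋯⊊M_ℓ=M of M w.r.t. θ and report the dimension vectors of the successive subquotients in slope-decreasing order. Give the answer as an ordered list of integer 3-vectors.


Via rank(M_{q-1}∘⋯∘M_p): M ≅ I[1,1]^2, I[1,3], I[3,3]^3.
μ_θ-semistable layers: μ^(1)=21; μ^(2)=-3; μ^(3)=-11

((2, 0, 0); (1, 1, 1); (0, 0, 3))


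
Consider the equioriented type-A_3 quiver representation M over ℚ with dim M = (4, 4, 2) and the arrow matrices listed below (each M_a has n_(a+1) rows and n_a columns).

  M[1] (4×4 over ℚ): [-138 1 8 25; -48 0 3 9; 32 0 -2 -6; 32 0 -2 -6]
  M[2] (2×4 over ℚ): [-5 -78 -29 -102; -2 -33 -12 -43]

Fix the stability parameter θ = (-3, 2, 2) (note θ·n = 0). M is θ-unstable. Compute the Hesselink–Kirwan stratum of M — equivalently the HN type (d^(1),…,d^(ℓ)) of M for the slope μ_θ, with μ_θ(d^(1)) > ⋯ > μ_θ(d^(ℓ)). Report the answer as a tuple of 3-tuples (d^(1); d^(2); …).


Barcode: M ≅ I[1,1]^2, I[1,3]^2, I[2,2]^2. HN layers by μ_θ (2 steps, strictly decreasing):
  μ^(1)=2; μ^(2)=-3

((0, 4, 2); (4, 0, 0))


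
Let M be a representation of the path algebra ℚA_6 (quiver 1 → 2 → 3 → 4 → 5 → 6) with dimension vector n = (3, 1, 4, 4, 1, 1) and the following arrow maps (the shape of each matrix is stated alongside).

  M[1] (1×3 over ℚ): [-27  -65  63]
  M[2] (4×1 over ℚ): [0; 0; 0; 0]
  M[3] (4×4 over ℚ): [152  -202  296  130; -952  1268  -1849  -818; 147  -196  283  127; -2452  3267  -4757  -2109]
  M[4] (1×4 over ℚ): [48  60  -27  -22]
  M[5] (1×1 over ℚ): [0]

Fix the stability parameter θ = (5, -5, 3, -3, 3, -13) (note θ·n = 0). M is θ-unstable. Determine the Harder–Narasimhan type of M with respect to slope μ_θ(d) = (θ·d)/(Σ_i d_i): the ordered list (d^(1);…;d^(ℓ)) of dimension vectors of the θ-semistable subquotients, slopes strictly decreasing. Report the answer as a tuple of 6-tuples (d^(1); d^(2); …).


Barcode: M ≅ I[1,1]^2, I[1,2], I[3,3], I[3,4]^2, I[3,5], I[4,4], I[6,6]. HN layers by μ_θ (5 steps, strictly decreasing):
  μ^(1)=5; μ^(2)=3; μ^(3)=0; μ^(4)=-3; μ^(5)=-13

((2, 0, 0, 0, 0, 0); (0, 0, 1, 0, 1, 0); (1, 1, 3, 3, 0, 0); (0, 0, 0, 1, 0, 0); (0, 0, 0, 0, 0, 1))


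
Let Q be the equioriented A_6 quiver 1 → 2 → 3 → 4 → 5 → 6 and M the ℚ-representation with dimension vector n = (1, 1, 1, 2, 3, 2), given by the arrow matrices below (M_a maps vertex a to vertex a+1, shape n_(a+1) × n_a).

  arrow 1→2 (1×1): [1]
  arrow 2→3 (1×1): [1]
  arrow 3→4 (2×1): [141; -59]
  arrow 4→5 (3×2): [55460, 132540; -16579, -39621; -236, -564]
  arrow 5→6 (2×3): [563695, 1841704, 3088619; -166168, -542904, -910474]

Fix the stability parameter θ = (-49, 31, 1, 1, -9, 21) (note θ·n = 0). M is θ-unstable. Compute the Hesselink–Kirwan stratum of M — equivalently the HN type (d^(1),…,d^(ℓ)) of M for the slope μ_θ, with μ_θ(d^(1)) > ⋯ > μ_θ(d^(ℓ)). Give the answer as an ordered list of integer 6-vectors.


Via rank(M_{q-1}∘⋯∘M_p): M ≅ I[1,4], I[4,5], I[5,6]^2.
μ_θ-semistable layers: μ^(1)=21; μ^(2)=11; μ^(3)=-4; μ^(4)=-9; μ^(5)=-49

((0, 0, 0, 0, 0, 2); (0, 1, 1, 1, 0, 0); (0, 0, 0, 1, 1, 0); (0, 0, 0, 0, 2, 0); (1, 0, 0, 0, 0, 0))


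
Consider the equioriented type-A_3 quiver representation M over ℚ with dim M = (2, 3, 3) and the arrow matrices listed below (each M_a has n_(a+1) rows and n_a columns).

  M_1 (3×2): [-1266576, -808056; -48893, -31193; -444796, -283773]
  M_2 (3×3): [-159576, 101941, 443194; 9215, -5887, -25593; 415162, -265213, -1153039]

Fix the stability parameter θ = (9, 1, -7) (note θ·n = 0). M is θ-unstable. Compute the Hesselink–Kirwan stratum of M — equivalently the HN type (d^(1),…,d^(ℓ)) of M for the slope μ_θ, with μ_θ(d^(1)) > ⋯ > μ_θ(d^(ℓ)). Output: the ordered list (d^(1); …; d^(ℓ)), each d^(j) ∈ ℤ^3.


Interval decomposition of M: I[1,3]^2, I[2,3].
HN type (ℓ=2): μ^(1)=1; μ^(2)=-3

((2, 2, 2); (0, 1, 1))


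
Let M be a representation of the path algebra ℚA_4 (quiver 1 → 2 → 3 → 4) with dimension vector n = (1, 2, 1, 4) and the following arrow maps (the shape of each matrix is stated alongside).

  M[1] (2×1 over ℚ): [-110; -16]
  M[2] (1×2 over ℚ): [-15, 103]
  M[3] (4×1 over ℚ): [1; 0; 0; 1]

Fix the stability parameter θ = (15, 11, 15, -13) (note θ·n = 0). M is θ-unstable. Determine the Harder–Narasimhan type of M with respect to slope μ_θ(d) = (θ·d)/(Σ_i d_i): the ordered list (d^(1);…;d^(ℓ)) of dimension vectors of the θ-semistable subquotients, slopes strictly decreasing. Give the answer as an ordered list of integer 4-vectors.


Interval decomposition of M: I[1,4], I[2,2], I[4,4]^3.
HN type (ℓ=3): μ^(1)=11; μ^(2)=7; μ^(3)=-13

((0, 1, 0, 0); (1, 1, 1, 1); (0, 0, 0, 3))


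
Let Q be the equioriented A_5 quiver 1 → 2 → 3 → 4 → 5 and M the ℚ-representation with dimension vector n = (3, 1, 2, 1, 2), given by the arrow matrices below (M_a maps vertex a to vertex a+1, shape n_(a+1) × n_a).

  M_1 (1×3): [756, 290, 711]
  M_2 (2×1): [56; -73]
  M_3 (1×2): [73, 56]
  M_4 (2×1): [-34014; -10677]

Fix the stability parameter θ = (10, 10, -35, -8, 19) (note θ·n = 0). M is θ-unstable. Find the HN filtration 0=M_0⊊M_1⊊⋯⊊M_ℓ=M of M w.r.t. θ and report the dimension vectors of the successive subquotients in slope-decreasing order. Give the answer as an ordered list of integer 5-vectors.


Via rank(M_{q-1}∘⋯∘M_p): M ≅ I[1,1]^2, I[1,3], I[3,5], I[5,5].
μ_θ-semistable layers: μ^(1)=19; μ^(2)=10; μ^(3)=-5; μ^(4)=-8; μ^(5)=-35

((0, 0, 0, 0, 2); (2, 0, 0, 0, 0); (1, 1, 1, 0, 0); (0, 0, 0, 1, 0); (0, 0, 1, 0, 0))


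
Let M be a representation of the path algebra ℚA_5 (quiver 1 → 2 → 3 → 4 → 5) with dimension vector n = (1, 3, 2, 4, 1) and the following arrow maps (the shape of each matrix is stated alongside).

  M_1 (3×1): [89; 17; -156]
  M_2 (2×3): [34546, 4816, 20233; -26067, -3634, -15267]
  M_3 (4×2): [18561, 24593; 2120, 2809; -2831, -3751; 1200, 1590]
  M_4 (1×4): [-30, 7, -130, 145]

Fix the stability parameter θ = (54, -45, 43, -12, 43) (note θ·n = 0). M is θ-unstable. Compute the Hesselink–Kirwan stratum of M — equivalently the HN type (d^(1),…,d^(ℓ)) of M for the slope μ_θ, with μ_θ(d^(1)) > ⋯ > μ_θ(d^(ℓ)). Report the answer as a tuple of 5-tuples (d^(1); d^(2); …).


Interval decomposition of M: I[1,5], I[2,2], I[2,4], I[4,4]^2.
HN type (ℓ=5): μ^(1)=43; μ^(2)=31/2; μ^(3)=9/2; μ^(4)=-12; μ^(5)=-45

((0, 0, 0, 0, 1); (0, 0, 2, 2, 0); (1, 1, 0, 0, 0); (0, 0, 0, 2, 0); (0, 2, 0, 0, 0))


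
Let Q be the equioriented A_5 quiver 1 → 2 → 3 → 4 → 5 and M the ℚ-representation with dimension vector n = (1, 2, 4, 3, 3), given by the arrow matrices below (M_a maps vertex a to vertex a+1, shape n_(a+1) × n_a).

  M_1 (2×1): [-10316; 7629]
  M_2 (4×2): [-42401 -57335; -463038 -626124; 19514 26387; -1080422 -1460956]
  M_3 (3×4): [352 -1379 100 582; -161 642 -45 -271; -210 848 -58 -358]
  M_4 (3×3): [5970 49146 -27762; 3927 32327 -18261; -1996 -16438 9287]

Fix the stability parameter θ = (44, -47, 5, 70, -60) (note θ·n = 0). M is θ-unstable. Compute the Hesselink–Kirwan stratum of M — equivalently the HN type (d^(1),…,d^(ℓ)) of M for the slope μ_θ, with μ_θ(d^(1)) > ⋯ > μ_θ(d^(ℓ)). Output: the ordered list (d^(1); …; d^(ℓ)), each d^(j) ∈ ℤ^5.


Barcode: M ≅ I[1,3], I[2,5], I[3,3], I[3,4], I[4,5], I[5,5]. HN layers by μ_θ (5 steps, strictly decreasing):
  μ^(1)=70; μ^(2)=5; μ^(3)=-3/2; μ^(4)=-47; μ^(5)=-60

((0, 0, 0, 1, 0); (0, 0, 4, 2, 2); (1, 1, 0, 0, 0); (0, 1, 0, 0, 0); (0, 0, 0, 0, 1))


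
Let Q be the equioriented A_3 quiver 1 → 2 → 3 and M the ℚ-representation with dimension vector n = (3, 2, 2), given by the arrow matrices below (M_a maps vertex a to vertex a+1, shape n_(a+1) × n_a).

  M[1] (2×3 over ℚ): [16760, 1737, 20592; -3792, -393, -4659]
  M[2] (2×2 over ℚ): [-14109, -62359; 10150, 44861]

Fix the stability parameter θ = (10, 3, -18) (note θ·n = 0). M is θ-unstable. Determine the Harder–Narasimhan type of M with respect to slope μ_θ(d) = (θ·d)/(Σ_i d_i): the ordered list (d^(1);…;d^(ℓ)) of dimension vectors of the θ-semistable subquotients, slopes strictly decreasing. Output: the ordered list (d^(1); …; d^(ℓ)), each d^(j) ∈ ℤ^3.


Via rank(M_{q-1}∘⋯∘M_p): M ≅ I[1,1], I[1,3]^2.
μ_θ-semistable layers: μ^(1)=10; μ^(2)=-5/3

((1, 0, 0); (2, 2, 2))


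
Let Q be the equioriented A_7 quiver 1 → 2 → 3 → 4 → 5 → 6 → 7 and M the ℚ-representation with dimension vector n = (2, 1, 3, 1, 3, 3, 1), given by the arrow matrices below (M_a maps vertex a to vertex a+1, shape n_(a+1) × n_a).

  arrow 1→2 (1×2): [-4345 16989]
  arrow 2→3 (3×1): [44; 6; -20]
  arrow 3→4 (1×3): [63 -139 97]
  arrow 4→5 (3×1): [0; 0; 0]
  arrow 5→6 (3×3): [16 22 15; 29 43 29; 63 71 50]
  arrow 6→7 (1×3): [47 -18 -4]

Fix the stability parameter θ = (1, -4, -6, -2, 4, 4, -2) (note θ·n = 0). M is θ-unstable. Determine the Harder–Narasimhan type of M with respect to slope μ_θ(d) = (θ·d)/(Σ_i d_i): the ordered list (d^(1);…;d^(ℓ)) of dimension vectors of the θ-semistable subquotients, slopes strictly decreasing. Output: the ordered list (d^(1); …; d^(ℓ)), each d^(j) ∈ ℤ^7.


Interval decomposition of M: I[1,1], I[1,4], I[3,3]^2, I[5,5], I[5,6], I[5,7], I[6,6].
HN type (ℓ=6): μ^(1)=4; μ^(2)=2; μ^(3)=1; μ^(4)=-2; μ^(5)=-3; μ^(6)=-6

((0, 0, 0, 0, 2, 2, 0); (0, 0, 0, 0, 1, 1, 1); (1, 0, 0, 0, 0, 0, 0); (0, 0, 0, 1, 0, 0, 0); (1, 1, 1, 0, 0, 0, 0); (0, 0, 2, 0, 0, 0, 0))


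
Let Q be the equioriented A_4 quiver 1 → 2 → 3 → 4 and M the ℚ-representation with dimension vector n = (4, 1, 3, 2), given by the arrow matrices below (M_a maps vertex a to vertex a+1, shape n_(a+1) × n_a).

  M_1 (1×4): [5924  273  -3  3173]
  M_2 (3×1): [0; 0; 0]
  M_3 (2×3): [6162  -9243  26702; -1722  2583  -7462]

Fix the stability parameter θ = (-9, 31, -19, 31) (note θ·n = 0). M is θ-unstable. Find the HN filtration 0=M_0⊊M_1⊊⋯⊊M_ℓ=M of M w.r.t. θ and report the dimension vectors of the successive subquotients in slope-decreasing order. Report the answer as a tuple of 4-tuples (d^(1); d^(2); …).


Via rank(M_{q-1}∘⋯∘M_p): M ≅ I[1,1]^3, I[1,2], I[3,3]^2, I[3,4], I[4,4].
μ_θ-semistable layers: μ^(1)=31; μ^(2)=-9; μ^(3)=-19

((0, 1, 0, 2); (4, 0, 0, 0); (0, 0, 3, 0))


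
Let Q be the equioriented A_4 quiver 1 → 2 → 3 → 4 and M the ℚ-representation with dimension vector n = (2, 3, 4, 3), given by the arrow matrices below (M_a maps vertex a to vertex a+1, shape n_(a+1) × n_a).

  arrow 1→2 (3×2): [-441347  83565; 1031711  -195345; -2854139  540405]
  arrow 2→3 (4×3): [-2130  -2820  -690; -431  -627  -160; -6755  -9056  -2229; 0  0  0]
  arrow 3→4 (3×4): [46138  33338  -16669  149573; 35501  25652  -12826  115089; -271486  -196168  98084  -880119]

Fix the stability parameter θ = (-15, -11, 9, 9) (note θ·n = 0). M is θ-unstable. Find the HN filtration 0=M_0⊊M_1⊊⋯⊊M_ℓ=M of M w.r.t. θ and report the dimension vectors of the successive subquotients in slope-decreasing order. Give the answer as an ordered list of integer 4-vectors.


Via rank(M_{q-1}∘⋯∘M_p): M ≅ I[1,1], I[1,2], I[2,3], I[2,4], I[3,4]^2.
μ_θ-semistable layers: μ^(1)=9; μ^(2)=-11; μ^(3)=-15

((0, 0, 4, 3); (0, 3, 0, 0); (2, 0, 0, 0))


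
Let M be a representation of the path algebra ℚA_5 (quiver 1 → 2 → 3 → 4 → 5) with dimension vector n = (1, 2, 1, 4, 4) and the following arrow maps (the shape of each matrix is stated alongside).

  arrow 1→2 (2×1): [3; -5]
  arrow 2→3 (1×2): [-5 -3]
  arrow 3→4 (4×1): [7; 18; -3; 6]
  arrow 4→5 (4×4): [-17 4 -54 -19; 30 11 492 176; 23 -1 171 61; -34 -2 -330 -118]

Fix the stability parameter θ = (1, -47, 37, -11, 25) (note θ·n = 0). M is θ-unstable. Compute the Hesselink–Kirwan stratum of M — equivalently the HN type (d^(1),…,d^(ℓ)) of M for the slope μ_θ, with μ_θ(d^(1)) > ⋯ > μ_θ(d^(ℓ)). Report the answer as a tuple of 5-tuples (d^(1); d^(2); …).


Barcode: M ≅ I[1,2], I[2,5], I[4,4], I[4,5]^2, I[5,5]. HN layers by μ_θ (5 steps, strictly decreasing):
  μ^(1)=25; μ^(2)=13; μ^(3)=-11; μ^(4)=-23; μ^(5)=-47

((0, 0, 0, 0, 4); (0, 0, 1, 1, 0); (0, 0, 0, 3, 0); (1, 1, 0, 0, 0); (0, 1, 0, 0, 0))


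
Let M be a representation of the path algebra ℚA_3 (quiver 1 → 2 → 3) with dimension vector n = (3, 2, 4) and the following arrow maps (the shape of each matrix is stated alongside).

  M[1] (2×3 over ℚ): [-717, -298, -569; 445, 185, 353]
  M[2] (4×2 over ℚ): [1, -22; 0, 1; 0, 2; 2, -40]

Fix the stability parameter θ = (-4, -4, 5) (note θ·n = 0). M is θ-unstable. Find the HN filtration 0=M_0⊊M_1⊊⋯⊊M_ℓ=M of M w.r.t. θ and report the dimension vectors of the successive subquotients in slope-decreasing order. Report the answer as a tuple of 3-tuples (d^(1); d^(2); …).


Interval decomposition of M: I[1,1], I[1,3]^2, I[3,3]^2.
HN type (ℓ=2): μ^(1)=5; μ^(2)=-4

((0, 0, 4); (3, 2, 0))


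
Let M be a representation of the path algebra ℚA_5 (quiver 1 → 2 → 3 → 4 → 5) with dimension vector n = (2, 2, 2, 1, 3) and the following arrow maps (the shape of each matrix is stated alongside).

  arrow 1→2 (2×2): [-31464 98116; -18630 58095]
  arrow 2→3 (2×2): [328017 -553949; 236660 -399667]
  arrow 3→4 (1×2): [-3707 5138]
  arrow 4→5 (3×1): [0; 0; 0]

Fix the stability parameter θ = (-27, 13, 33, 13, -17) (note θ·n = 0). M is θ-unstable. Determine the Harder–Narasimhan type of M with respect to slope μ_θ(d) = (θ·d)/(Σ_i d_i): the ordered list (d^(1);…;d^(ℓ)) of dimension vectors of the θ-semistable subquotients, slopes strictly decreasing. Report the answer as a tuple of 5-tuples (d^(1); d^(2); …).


Interval decomposition of M: I[1,1], I[1,4], I[2,3], I[5,5]^3.
HN type (ℓ=5): μ^(1)=33; μ^(2)=23; μ^(3)=13; μ^(4)=-17; μ^(5)=-27

((0, 0, 1, 0, 0); (0, 0, 1, 1, 0); (0, 2, 0, 0, 0); (0, 0, 0, 0, 3); (2, 0, 0, 0, 0))


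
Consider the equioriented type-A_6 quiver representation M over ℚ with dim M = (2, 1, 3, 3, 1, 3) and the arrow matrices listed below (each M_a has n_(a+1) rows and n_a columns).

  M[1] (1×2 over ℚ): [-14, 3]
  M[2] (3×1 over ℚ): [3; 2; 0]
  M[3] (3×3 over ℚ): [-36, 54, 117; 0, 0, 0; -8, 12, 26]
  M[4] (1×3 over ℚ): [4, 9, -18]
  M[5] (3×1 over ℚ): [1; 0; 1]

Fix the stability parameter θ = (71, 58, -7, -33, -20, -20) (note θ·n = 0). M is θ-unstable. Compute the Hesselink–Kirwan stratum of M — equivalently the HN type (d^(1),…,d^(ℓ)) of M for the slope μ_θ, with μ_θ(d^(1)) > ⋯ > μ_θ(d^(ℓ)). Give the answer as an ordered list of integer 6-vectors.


Barcode: M ≅ I[1,1], I[1,3], I[3,3], I[3,4], I[4,4], I[4,6], I[6,6]^2. HN layers by μ_θ (5 steps, strictly decreasing):
  μ^(1)=71; μ^(2)=122/3; μ^(3)=-7; μ^(4)=-20; μ^(5)=-33

((1, 0, 0, 0, 0, 0); (1, 1, 1, 0, 0, 0); (0, 0, 1, 0, 0, 0); (0, 0, 1, 1, 1, 3); (0, 0, 0, 2, 0, 0))


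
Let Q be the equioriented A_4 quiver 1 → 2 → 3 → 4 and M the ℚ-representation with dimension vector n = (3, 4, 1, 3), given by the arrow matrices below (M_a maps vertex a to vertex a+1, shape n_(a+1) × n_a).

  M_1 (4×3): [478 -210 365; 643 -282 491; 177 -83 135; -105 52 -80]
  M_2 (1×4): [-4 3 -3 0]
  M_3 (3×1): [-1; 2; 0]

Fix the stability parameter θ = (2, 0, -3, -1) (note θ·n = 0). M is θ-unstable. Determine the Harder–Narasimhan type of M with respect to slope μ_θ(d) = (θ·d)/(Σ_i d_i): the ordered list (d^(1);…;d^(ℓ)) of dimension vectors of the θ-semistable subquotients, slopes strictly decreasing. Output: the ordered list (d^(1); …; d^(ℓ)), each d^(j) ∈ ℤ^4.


Interval decomposition of M: I[1,2]^2, I[1,4], I[2,2], I[4,4]^2.
HN type (ℓ=4): μ^(1)=1; μ^(2)=0; μ^(3)=-1/2; μ^(4)=-1

((2, 2, 0, 0); (0, 1, 0, 0); (1, 1, 1, 1); (0, 0, 0, 2))


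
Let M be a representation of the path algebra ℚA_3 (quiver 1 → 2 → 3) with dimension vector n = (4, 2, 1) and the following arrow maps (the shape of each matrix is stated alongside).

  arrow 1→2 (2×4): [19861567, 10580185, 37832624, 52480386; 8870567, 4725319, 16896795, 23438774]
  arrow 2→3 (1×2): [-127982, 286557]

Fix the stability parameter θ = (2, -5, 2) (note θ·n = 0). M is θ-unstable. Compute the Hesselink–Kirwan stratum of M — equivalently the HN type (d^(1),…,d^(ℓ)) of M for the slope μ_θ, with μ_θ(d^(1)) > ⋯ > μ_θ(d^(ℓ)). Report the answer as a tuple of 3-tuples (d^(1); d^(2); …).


Interval decomposition of M: I[1,1]^2, I[1,2], I[1,3].
HN type (ℓ=2): μ^(1)=2; μ^(2)=-3/2

((2, 0, 1); (2, 2, 0))
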